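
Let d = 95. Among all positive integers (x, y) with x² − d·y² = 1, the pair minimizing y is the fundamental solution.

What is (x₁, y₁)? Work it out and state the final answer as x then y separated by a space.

√95 → a₀=9, period (1,2,1,18); ℓ=4 even so k=3
i=0: a=9 ⇒ p=9, q=1
i=1: a=1 ⇒ p=10, q=1
i=2: a=2 ⇒ p=29, q=3
i=3: a=1 ⇒ p=39, q=4
(x₁, y₁) = (39, 4);  39² − 95·4² = 1 ✓

39 4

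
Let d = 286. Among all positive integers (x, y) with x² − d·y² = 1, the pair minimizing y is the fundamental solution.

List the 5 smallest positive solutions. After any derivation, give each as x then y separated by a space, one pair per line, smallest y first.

d=286: √d = [16; 1,10,3,3,2,3,3,10,1,32] (ℓ=10, even), read p_9/q_9
step 0: (16, 1)  from 16·(1,0) + (0,1)
step 1: (17, 1)  from 1·(16,1) + (1,0)
step 2: (186, 11)  from 10·(17,1) + (16,1)
…
step 5: (4397, 260)  from 2·(1911,113) + (575,34)
…
step 7: (49703, 2939)  from 3·(15102,893) + (4397,260)
step 8: (512132, 30283)  from 10·(49703,2939) + (15102,893)
step 9: (561835, 33222)  from 1·(512132,30283) + (49703,2939)
fundamental: x₁=561835, y₁=33222  (since 315658567225 − 286·1103701284 = 1)
(561835+33222√286)^2 = 631317134449 + 37330564740√286
(561835+33222√286)^3 = 709392124465745995 + 41947235681362578√286
(561835+33222√286)^4 = 797122648497793485067201 + 47134850318039357456520√286
(561835+33222√286)^5 = 895702806436806213240996001675 + 52964017256829337557486465822√286

561835 33222
631317134449 37330564740
709392124465745995 41947235681362578
797122648497793485067201 47134850318039357456520
895702806436806213240996001675 52964017256829337557486465822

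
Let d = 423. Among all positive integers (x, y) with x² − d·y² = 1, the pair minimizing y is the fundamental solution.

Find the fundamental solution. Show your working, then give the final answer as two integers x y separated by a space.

[20; 1,1,3,4,3,1,1,40] for √423; ℓ=8 ⇒ convergent index 7
i=0: a=20 ⇒ p=20, q=1
i=1: a=1 ⇒ p=21, q=1
i=2: a=1 ⇒ p=41, q=2
…
i=6: a=1 ⇒ p=2612, q=127
i=7: a=1 ⇒ p=4607, q=224
fundamental: x₁=4607, y₁=224  (since 21224449 − 423·50176 = 1)

4607 224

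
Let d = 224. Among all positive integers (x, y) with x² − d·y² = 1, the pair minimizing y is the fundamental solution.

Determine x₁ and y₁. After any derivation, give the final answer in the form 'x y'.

15 1

d=224: √d = [14; 1,28] (ℓ=2, even), read p_1/q_1
a_0=14:  p_0=14·1+0=14,  q_0=14·0+1=1
a_1=1:  p_1=1·14+1=15,  q_1=1·1+0=1
fundamental: x₁=15, y₁=1  (since 225 − 224·1 = 1)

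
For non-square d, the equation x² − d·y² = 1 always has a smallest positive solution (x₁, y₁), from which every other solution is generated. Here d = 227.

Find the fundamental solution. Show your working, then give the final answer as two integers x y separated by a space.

[15; 15,30] for √227; ℓ=2 ⇒ convergent index 1
i=0: a=15 ⇒ p=15, q=1
i=1: a=15 ⇒ p=226, q=15
→ (226, 15).  Check: 226²=51076, 227·15²=51075, difference 1.

226 15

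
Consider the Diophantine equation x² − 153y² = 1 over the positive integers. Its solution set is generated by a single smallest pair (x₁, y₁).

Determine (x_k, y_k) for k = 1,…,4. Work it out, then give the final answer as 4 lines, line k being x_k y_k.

√153 = [12; 2,1,2,2,2,1,2,24, …], period ℓ=8 (even) → k=7
step 0: (12, 1)  from 12·(1,0) + (0,1)
…
step 5: (569, 46)  from 2·(235,19) + (99,8)
step 6: (804, 65)  from 1·(569,46) + (235,19)
step 7: (2177, 176)  from 2·(804,65) + (569,46)
→ (2177, 176).  Check: 2177²=4739329, 153·176²=4739328, difference 1.
n=2: (2177,176)∘(2177,176) = (2177·2177+153·176·176, 2177·176+176·2177) = (9478657,766304)
n=3: (9478657,766304)∘(2177,176) = (2177·9478657+153·176·766304, 2177·766304+176·9478657) = (41270070401,3336487440)
n=4: (41270070401,3336487440)∘(2177,176) = (2177·41270070401+153·176·3336487440, 2177·3336487440+176·41270070401) = (179689877047297,14527065547456)

2177 176
9478657 766304
41270070401 3336487440
179689877047297 14527065547456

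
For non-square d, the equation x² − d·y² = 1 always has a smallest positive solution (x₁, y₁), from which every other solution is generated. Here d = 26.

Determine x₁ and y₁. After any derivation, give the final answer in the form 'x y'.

d=26: √d = [5; 10] (ℓ=1, odd), read p_1/q_1
i=0: a=5 ⇒ p=5, q=1
i=1: a=10 ⇒ p=51, q=10
→ (51, 10).  Check: 51²=2601, 26·10²=2600, difference 1.

51 10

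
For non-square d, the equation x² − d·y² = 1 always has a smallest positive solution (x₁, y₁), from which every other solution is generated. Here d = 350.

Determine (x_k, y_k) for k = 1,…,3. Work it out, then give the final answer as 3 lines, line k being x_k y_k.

449 24
403201 21552
362074049 19353672

√350 = [18; 1,2,2,2,1,36, …], period ℓ=6 (even) → k=5
i=0: a=18 ⇒ p=18, q=1
…
i=4: a=2 ⇒ p=318, q=17
i=5: a=1 ⇒ p=449, q=24
→ (449, 24).  Check: 449²=201601, 350·24²=201600, difference 1.
n=2: (449,24)∘(449,24) = (449·449+350·24·24, 449·24+24·449) = (403201,21552)
n=3: (403201,21552)∘(449,24) = (449·403201+350·24·21552, 449·21552+24·403201) = (362074049,19353672)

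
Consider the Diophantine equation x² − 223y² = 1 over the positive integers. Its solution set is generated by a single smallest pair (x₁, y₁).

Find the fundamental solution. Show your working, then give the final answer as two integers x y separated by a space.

224 15

d=223: √d = [14; 1,13,1,28] (ℓ=4, even), read p_3/q_3
i=0: a=14 ⇒ p=14, q=1
…
i=2: a=13 ⇒ p=209, q=14
i=3: a=1 ⇒ p=224, q=15
fundamental: x₁=224, y₁=15  (since 50176 − 223·225 = 1)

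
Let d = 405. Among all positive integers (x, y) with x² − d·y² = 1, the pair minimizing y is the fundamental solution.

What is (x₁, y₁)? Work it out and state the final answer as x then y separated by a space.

[20; 8,40] for √405; ℓ=2 ⇒ convergent index 1
i=0: a=20 ⇒ p=20, q=1
i=1: a=8 ⇒ p=161, q=8
(x₁, y₁) = (161, 8);  161² − 405·8² = 1 ✓

161 8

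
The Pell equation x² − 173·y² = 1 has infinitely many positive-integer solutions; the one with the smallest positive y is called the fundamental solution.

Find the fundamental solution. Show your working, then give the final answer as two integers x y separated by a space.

d=173: √d = [13; 6,1,1,6,26] (ℓ=5, odd), read p_9/q_9
i=0: a=13 ⇒ p=13, q=1
…
i=5: a=26 ⇒ p=29239, q=2223
…
i=7: a=1 ⇒ p=205791, q=15646
i=8: a=1 ⇒ p=382343, q=29069
i=9: a=6 ⇒ p=2499849, q=190060
fundamental: x₁=2499849, y₁=190060  (since 6249245022801 − 173·36122803600 = 1)

2499849 190060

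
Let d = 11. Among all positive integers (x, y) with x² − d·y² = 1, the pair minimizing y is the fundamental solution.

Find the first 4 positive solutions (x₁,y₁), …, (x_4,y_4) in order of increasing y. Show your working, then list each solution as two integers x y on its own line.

√11 = [3; 3,6, …], period ℓ=2 (even) → k=1
i=0: a=3 ⇒ p=3, q=1
i=1: a=3 ⇒ p=10, q=3
fundamental: x₁=10, y₁=3  (since 100 − 11·9 = 1)
(10+3√11)^2 = 199 + 60√11
(10+3√11)^3 = 3970 + 1197√11
(10+3√11)^4 = 79201 + 23880√11

10 3
199 60
3970 1197
79201 23880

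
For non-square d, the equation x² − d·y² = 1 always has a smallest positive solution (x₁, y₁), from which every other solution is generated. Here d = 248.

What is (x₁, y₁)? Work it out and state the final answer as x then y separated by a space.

√248 = [15; 1,2,1,30, …], period ℓ=4 (even) → k=3
a_0=15:  p_0=15·1+0=15,  q_0=15·0+1=1
…
a_2=2:  p_2=2·16+15=47,  q_2=2·1+1=3
a_3=1:  p_3=1·47+16=63,  q_3=1·3+1=4
→ (63, 4).  Check: 63²=3969, 248·4²=3968, difference 1.

63 4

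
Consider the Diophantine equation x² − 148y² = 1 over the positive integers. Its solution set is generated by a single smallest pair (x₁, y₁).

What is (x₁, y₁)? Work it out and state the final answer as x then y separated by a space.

73 6

d=148: √d = [12; 6,24] (ℓ=2, even), read p_1/q_1
step 0: (12, 1)  from 12·(1,0) + (0,1)
step 1: (73, 6)  from 6·(12,1) + (1,0)
fundamental: x₁=73, y₁=6  (since 5329 − 148·36 = 1)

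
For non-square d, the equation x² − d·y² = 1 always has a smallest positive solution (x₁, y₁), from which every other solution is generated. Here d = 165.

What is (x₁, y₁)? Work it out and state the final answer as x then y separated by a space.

1079 84

√165 = [12; 1,5,2,5,1,24, …], period ℓ=6 (even) → k=5
i=0: a=12 ⇒ p=12, q=1
i=1: a=1 ⇒ p=13, q=1
i=2: a=5 ⇒ p=77, q=6
i=3: a=2 ⇒ p=167, q=13
i=4: a=5 ⇒ p=912, q=71
i=5: a=1 ⇒ p=1079, q=84
→ (1079, 84).  Check: 1079²=1164241, 165·84²=1164240, difference 1.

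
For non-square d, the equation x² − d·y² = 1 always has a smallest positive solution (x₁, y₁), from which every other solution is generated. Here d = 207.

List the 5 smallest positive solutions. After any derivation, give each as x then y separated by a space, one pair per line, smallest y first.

d=207: √d = [14; 2,1,1,2,1,1,2,28] (ℓ=8, even), read p_7/q_7
step 0: (14, 1)  from 14·(1,0) + (0,1)
step 1: (29, 2)  from 2·(14,1) + (1,0)
…
step 3: (72, 5)  from 1·(43,3) + (29,2)
step 4: (187, 13)  from 2·(72,5) + (43,3)
step 5: (259, 18)  from 1·(187,13) + (72,5)
step 6: (446, 31)  from 1·(259,18) + (187,13)
step 7: (1151, 80)  from 2·(446,31) + (259,18)
(x₁, y₁) = (1151, 80);  1151² − 207·80² = 1 ✓
(1151+80√207)^2 = 2649601 + 184160√207
(1151+80√207)^3 = 6099380351 + 423936240√207
(1151+80√207)^4 = 14040770918401 + 975901040320√207
(1151+80√207)^5 = 32321848554778751 + 2246523770880400√207

1151 80
2649601 184160
6099380351 423936240
14040770918401 975901040320
32321848554778751 2246523770880400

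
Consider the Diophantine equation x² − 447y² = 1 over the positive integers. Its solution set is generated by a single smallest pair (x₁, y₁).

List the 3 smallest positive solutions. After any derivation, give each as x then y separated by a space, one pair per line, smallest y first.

√447 = [21; 7,42, …], period ℓ=2 (even) → k=1
step 0: (21, 1)  from 21·(1,0) + (0,1)
step 1: (148, 7)  from 7·(21,1) + (1,0)
→ (148, 7).  Check: 148²=21904, 447·7²=21903, difference 1.
n=2: (148,7)∘(148,7) = (148·148+447·7·7, 148·7+7·148) = (43807,2072)
n=3: (43807,2072)∘(148,7) = (148·43807+447·7·2072, 148·2072+7·43807) = (12966724,613305)

148 7
43807 2072
12966724 613305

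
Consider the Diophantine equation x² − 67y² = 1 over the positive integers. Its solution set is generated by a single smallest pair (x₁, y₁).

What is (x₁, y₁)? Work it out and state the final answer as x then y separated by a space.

48842 5967

√67 → a₀=8, period (5,2,1,1,7,1,1,2,5,16); ℓ=10 even so k=9
i=0: a=8 ⇒ p=8, q=1
…
i=7: a=1 ⇒ p=3577, q=437
i=8: a=2 ⇒ p=9053, q=1106
i=9: a=5 ⇒ p=48842, q=5967
→ (48842, 5967).  Check: 48842²=2385540964, 67·5967²=2385540963, difference 1.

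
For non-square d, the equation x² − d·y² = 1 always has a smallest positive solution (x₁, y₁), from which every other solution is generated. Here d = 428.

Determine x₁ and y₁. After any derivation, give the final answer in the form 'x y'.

1850887 89466

√428 = [20; 1,2,4,1,5,10,5,1,4,2,1,40, …], period ℓ=12 (even) → k=11
a_0=20:  p_0=20·1+0=20,  q_0=20·0+1=1
a_1=1:  p_1=1·20+1=21,  q_1=1·1+0=1
…
a_3=4:  p_3=4·62+21=269,  q_3=4·3+1=13
a_4=1:  p_4=1·269+62=331,  q_4=1·13+3=16
a_5=5:  p_5=5·331+269=1924,  q_5=5·16+13=93
a_6=10:  p_6=10·1924+331=19571,  q_6=10·93+16=946
a_7=5:  p_7=5·19571+1924=99779,  q_7=5·946+93=4823
…
a_9=4:  p_9=4·119350+99779=577179,  q_9=4·5769+4823=27899
a_10=2:  p_10=2·577179+119350=1273708,  q_10=2·27899+5769=61567
a_11=1:  p_11=1·1273708+577179=1850887,  q_11=1·61567+27899=89466
(x₁, y₁) = (1850887, 89466);  1850887² − 428·89466² = 1 ✓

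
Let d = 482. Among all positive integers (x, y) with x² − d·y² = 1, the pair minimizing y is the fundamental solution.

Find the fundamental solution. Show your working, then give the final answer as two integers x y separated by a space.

[21; 1,20,1,42] for √482; ℓ=4 ⇒ convergent index 3
a_0=21:  p_0=21·1+0=21,  q_0=21·0+1=1
a_1=1:  p_1=1·21+1=22,  q_1=1·1+0=1
a_2=20:  p_2=20·22+21=461,  q_2=20·1+1=21
a_3=1:  p_3=1·461+22=483,  q_3=1·21+1=22
(x₁, y₁) = (483, 22);  483² − 482·22² = 1 ✓

483 22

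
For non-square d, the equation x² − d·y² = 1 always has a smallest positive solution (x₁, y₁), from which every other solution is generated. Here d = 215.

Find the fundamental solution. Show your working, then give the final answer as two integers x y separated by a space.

44 3

d=215: √d = [14; 1,1,1,28] (ℓ=4, even), read p_3/q_3
k=0  a_k=14  p_k/q_k = 14/1
…
k=2  a_k=1  p_k/q_k = 29/2
k=3  a_k=1  p_k/q_k = 44/3
(x₁, y₁) = (44, 3);  44² − 215·3² = 1 ✓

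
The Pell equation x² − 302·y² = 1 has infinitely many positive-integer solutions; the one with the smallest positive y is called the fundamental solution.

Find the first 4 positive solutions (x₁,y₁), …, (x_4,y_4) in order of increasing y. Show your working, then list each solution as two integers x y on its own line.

√302 = [17; 2,1,1,1,4,…,1,2,34, …], period ℓ=16 (even) → k=15
i=0: a=17 ⇒ p=17, q=1
…
i=2: a=1 ⇒ p=52, q=3
i=3: a=1 ⇒ p=87, q=5
…
i=5: a=4 ⇒ p=643, q=37
i=6: a=2 ⇒ p=1425, q=82
i=7: a=1 ⇒ p=2068, q=119
i=8: a=16 ⇒ p=34513, q=1986
i=9: a=1 ⇒ p=36581, q=2105
i=10: a=2 ⇒ p=107675, q=6196
i=11: a=4 ⇒ p=467281, q=26889
i=12: a=1 ⇒ p=574956, q=33085
…
i=14: a=1 ⇒ p=1617193, q=93059
i=15: a=2 ⇒ p=4276623, q=246092
→ (4276623, 246092).  Check: 4276623²=18289504284129, 302·246092²=18289504284128, difference 1.
k=2:  x_2 = 4276623·4276623+302·246092·246092 = 36579008568257,  y_2 = 4276623·246092+246092·4276623 = 2104885414632
k=3:  x_3 = 4276623·36579008568257+302·246092·2104885414632 = 312869258720405635599,  y_3 = 4276623·2104885414632+246092·36579008568257 = 18003602753159249380
k=4:  x_4 = 4276623·312869258720405635599+302·246092·18003602753159249380 = 2676047735673238042056036097,  y_4 = 4276623·18003602753159249380+246092·312869258720405635599 = 153989243234046232237072848

4276623 246092
36579008568257 2104885414632
312869258720405635599 18003602753159249380
2676047735673238042056036097 153989243234046232237072848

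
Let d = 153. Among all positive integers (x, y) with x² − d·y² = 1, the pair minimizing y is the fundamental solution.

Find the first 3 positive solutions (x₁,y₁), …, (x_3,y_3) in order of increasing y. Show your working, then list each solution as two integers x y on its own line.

√153 = [12; 2,1,2,2,2,1,2,24, …], period ℓ=8 (even) → k=7
i=0: a=12 ⇒ p=12, q=1
…
i=2: a=1 ⇒ p=37, q=3
i=3: a=2 ⇒ p=99, q=8
…
i=5: a=2 ⇒ p=569, q=46
i=6: a=1 ⇒ p=804, q=65
i=7: a=2 ⇒ p=2177, q=176
→ (2177, 176).  Check: 2177²=4739329, 153·176²=4739328, difference 1.
(2177+176√153)^2 = 9478657 + 766304√153
(2177+176√153)^3 = 41270070401 + 3336487440√153

2177 176
9478657 766304
41270070401 3336487440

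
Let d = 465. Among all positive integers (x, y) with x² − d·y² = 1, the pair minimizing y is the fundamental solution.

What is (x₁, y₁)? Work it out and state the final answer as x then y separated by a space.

15871 736

√465 = [21; 1,1,3,2,2,2,3,1,1,42, …], period ℓ=10 (even) → k=9
k=0  a_k=21  p_k/q_k = 21/1
…
k=2  a_k=1  p_k/q_k = 43/2
k=3  a_k=3  p_k/q_k = 151/7
…
k=8  a_k=1  p_k/q_k = 8949/415
k=9  a_k=1  p_k/q_k = 15871/736
fundamental: x₁=15871, y₁=736  (since 251888641 − 465·541696 = 1)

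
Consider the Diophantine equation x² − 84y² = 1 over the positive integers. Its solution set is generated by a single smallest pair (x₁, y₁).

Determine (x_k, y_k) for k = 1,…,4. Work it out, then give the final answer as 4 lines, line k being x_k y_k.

55 6
6049 660
665335 72594
73180801 7984680

√84 → a₀=9, period (6,18); ℓ=2 even so k=1
i=0: a=9 ⇒ p=9, q=1
i=1: a=6 ⇒ p=55, q=6
(x₁, y₁) = (55, 6);  55² − 84·6² = 1 ✓
(x_2, y_2) = (55·55 + 84·6·6, 55·6 + 6·55) = (6049, 660)
(x_3, y_3) = (55·6049 + 84·6·660, 55·660 + 6·6049) = (665335, 72594)
(x_4, y_4) = (55·665335 + 84·6·72594, 55·72594 + 6·665335) = (73180801, 7984680)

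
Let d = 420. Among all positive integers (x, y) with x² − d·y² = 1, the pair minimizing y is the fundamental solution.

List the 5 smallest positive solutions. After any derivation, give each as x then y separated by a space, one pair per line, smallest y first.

[20; 2,40] for √420; ℓ=2 ⇒ convergent index 1
i=0: a=20 ⇒ p=20, q=1
i=1: a=2 ⇒ p=41, q=2
fundamental: x₁=41, y₁=2  (since 1681 − 420·4 = 1)
k=2:  x_2 = 41·41+420·2·2 = 3361,  y_2 = 41·2+2·41 = 164
k=3:  x_3 = 41·3361+420·2·164 = 275561,  y_3 = 41·164+2·3361 = 13446
k=4:  x_4 = 41·275561+420·2·13446 = 22592641,  y_4 = 41·13446+2·275561 = 1102408
k=5:  x_5 = 41·22592641+420·2·1102408 = 1852321001,  y_5 = 41·1102408+2·22592641 = 90384010

41 2
3361 164
275561 13446
22592641 1102408
1852321001 90384010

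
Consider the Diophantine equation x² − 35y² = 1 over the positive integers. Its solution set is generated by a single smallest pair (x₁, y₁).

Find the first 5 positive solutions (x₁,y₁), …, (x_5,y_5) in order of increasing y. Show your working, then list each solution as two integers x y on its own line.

√35 → a₀=5, period (1,10); ℓ=2 even so k=1
a_0=5:  p_0=5·1+0=5,  q_0=5·0+1=1
a_1=1:  p_1=1·5+1=6,  q_1=1·1+0=1
fundamental: x₁=6, y₁=1  (since 36 − 35·1 = 1)
(x_2, y_2) = (6·6 + 35·1·1, 6·1 + 1·6) = (71, 12)
(x_3, y_3) = (6·71 + 35·1·12, 6·12 + 1·71) = (846, 143)
(x_4, y_4) = (6·846 + 35·1·143, 6·143 + 1·846) = (10081, 1704)
(x_5, y_5) = (6·10081 + 35·1·1704, 6·1704 + 1·10081) = (120126, 20305)

6 1
71 12
846 143
10081 1704
120126 20305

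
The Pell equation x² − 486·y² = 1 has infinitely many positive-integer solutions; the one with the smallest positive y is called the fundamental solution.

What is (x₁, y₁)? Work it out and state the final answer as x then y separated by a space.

485 22

[22; 22,44] for √486; ℓ=2 ⇒ convergent index 1
i=0: a=22 ⇒ p=22, q=1
i=1: a=22 ⇒ p=485, q=22
(x₁, y₁) = (485, 22);  485² − 486·22² = 1 ✓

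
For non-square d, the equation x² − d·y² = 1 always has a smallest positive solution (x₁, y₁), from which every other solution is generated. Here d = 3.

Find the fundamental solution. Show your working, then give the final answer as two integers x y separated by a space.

2 1

√3 = [1; 1,2, …], period ℓ=2 (even) → k=1
step 0: (1, 1)  from 1·(1,0) + (0,1)
step 1: (2, 1)  from 1·(1,1) + (1,0)
fundamental: x₁=2, y₁=1  (since 4 − 3·1 = 1)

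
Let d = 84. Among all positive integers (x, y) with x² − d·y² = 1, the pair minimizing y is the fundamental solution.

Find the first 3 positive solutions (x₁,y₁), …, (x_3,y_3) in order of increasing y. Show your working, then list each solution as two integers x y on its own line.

55 6
6049 660
665335 72594

√84 = [9; 6,18, …], period ℓ=2 (even) → k=1
a_0=9:  p_0=9·1+0=9,  q_0=9·0+1=1
a_1=6:  p_1=6·9+1=55,  q_1=6·1+0=6
fundamental: x₁=55, y₁=6  (since 3025 − 84·36 = 1)
(55+6√84)^2 = 6049 + 660√84
(55+6√84)^3 = 665335 + 72594√84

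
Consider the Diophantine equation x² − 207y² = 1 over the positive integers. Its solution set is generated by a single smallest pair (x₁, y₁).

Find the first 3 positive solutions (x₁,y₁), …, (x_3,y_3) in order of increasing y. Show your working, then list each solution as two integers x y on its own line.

√207 = [14; 2,1,1,2,1,1,2,28, …], period ℓ=8 (even) → k=7
step 0: (14, 1)  from 14·(1,0) + (0,1)
step 1: (29, 2)  from 2·(14,1) + (1,0)
…
step 3: (72, 5)  from 1·(43,3) + (29,2)
step 4: (187, 13)  from 2·(72,5) + (43,3)
step 5: (259, 18)  from 1·(187,13) + (72,5)
step 6: (446, 31)  from 1·(259,18) + (187,13)
step 7: (1151, 80)  from 2·(446,31) + (259,18)
fundamental: x₁=1151, y₁=80  (since 1324801 − 207·6400 = 1)
(x_2, y_2) = (1151·1151 + 207·80·80, 1151·80 + 80·1151) = (2649601, 184160)
(x_3, y_3) = (1151·2649601 + 207·80·184160, 1151·184160 + 80·2649601) = (6099380351, 423936240)

1151 80
2649601 184160
6099380351 423936240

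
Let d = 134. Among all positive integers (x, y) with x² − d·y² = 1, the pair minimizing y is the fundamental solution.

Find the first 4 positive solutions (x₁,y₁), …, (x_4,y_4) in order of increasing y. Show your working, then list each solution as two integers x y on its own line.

√134 → a₀=11, period (1,1,2,1,3,…,1,1,22); ℓ=14 even so k=13
k=0  a_k=11  p_k/q_k = 11/1
k=1  a_k=1  p_k/q_k = 12/1
k=2  a_k=1  p_k/q_k = 23/2
k=3  a_k=2  p_k/q_k = 58/5
k=4  a_k=1  p_k/q_k = 81/7
…
k=6  a_k=1  p_k/q_k = 382/33
…
k=8  a_k=1  p_k/q_k = 4503/389
…
k=12  a_k=1  p_k/q_k = 84029/7259
k=13  a_k=1  p_k/q_k = 145925/12606
fundamental: x₁=145925, y₁=12606  (since 21294105625 − 134·158911236 = 1)
n=2: (145925,12606)∘(145925,12606) = (145925·145925+134·12606·12606, 145925·12606+12606·145925) = (42588211249,3679061100)
n=3: (42588211249,3679061100)∘(145925,12606) = (145925·42588211249+134·12606·3679061100, 145925·3679061100+12606·42588211249) = (12429369452874725,1073733982022394)
n=4: (12429369452874725,1073733982022394)∘(145925,12606) = (145925·12429369452874725+134·12606·1073733982022394, 145925·1073733982022394+12606·12429369452874725) = (3627511474778900280001,313369262649556627800)

145925 12606
42588211249 3679061100
12429369452874725 1073733982022394
3627511474778900280001 313369262649556627800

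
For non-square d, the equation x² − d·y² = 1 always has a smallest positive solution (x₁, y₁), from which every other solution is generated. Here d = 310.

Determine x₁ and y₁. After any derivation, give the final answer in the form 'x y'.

848719 48204

√310 = [17; 1,1,1,1,5,…,1,1,34, …], period ℓ=16 (even) → k=15
a_0=17:  p_0=17·1+0=17,  q_0=17·0+1=1
a_1=1:  p_1=1·17+1=18,  q_1=1·1+0=1
a_2=1:  p_2=1·18+17=35,  q_2=1·1+1=2
a_3=1:  p_3=1·35+18=53,  q_3=1·2+1=3
a_4=1:  p_4=1·53+35=88,  q_4=1·3+2=5
a_5=5:  p_5=5·88+53=493,  q_5=5·5+3=28
a_6=3:  p_6=3·493+88=1567,  q_6=3·28+5=89
a_7=1:  p_7=1·1567+493=2060,  q_7=1·89+28=117
a_8=2:  p_8=2·2060+1567=5687,  q_8=2·117+89=323
a_9=1:  p_9=1·5687+2060=7747,  q_9=1·323+117=440
a_10=3:  p_10=3·7747+5687=28928,  q_10=3·440+323=1643
a_11=5:  p_11=5·28928+7747=152387,  q_11=5·1643+440=8655
a_12=1:  p_12=1·152387+28928=181315,  q_12=1·8655+1643=10298
…
a_14=1:  p_14=1·333702+181315=515017,  q_14=1·18953+10298=29251
a_15=1:  p_15=1·515017+333702=848719,  q_15=1·29251+18953=48204
(x₁, y₁) = (848719, 48204);  848719² − 310·48204² = 1 ✓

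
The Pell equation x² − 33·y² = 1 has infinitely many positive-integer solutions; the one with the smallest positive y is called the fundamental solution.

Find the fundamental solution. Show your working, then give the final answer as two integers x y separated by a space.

23 4

d=33: √d = [5; 1,2,1,10] (ℓ=4, even), read p_3/q_3
step 0: (5, 1)  from 5·(1,0) + (0,1)
step 1: (6, 1)  from 1·(5,1) + (1,0)
step 2: (17, 3)  from 2·(6,1) + (5,1)
step 3: (23, 4)  from 1·(17,3) + (6,1)
→ (23, 4).  Check: 23²=529, 33·4²=528, difference 1.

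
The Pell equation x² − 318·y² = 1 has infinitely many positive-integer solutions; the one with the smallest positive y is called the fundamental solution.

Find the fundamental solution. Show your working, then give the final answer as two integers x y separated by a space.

√318 = [17; 1,4,1,34, …], period ℓ=4 (even) → k=3
a_0=17:  p_0=17·1+0=17,  q_0=17·0+1=1
a_1=1:  p_1=1·17+1=18,  q_1=1·1+0=1
a_2=4:  p_2=4·18+17=89,  q_2=4·1+1=5
a_3=1:  p_3=1·89+18=107,  q_3=1·5+1=6
fundamental: x₁=107, y₁=6  (since 11449 − 318·36 = 1)

107 6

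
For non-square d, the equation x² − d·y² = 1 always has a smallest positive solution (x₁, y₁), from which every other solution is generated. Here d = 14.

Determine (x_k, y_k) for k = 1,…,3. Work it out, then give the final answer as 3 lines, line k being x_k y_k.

15 4
449 120
13455 3596

√14 = [3; 1,2,1,6, …], period ℓ=4 (even) → k=3
step 0: (3, 1)  from 3·(1,0) + (0,1)
step 1: (4, 1)  from 1·(3,1) + (1,0)
step 2: (11, 3)  from 2·(4,1) + (3,1)
step 3: (15, 4)  from 1·(11,3) + (4,1)
→ (15, 4).  Check: 15²=225, 14·4²=224, difference 1.
k=2:  x_2 = 15·15+14·4·4 = 449,  y_2 = 15·4+4·15 = 120
k=3:  x_3 = 15·449+14·4·120 = 13455,  y_3 = 15·120+4·449 = 3596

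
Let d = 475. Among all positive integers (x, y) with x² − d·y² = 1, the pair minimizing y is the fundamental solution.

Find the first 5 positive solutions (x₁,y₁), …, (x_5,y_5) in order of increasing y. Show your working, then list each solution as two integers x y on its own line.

d=475: √d = [21; 1,3,1,6,2,6,1,3,1,42] (ℓ=10, even), read p_9/q_9
a_0=21:  p_0=21·1+0=21,  q_0=21·0+1=1
a_1=1:  p_1=1·21+1=22,  q_1=1·1+0=1
a_2=3:  p_2=3·22+21=87,  q_2=3·1+1=4
…
a_4=6:  p_4=6·109+87=741,  q_4=6·5+4=34
a_5=2:  p_5=2·741+109=1591,  q_5=2·34+5=73
a_6=6:  p_6=6·1591+741=10287,  q_6=6·73+34=472
a_7=1:  p_7=1·10287+1591=11878,  q_7=1·472+73=545
a_8=3:  p_8=3·11878+10287=45921,  q_8=3·545+472=2107
a_9=1:  p_9=1·45921+11878=57799,  q_9=1·2107+545=2652
→ (57799, 2652).  Check: 57799²=3340724401, 475·2652²=3340724400, difference 1.
n=2: (57799,2652)∘(57799,2652) = (57799·57799+475·2652·2652, 57799·2652+2652·57799) = (6681448801,306565896)
n=3: (6681448801,306565896)∘(57799,2652) = (57799·6681448801+475·2652·306565896, 57799·306565896+2652·6681448801) = (772362118440199,35438404443156)
n=4: (772362118440199,35438404443156)∘(57799,2652) = (57799·772362118440199+475·2652·35438404443156, 57799·35438404443156+2652·772362118440199) = (89283516160768675201,4096608676513381392)
n=5: (89283516160768675201,4096608676513381392)∘(57799,2652) = (57799·89283516160768675201+475·2652·4096608676513381392, 57799·4096608676513381392+2652·89283516160768675201) = (10320995900380175197444999,473559769752155457709260)

57799 2652
6681448801 306565896
772362118440199 35438404443156
89283516160768675201 4096608676513381392
10320995900380175197444999 473559769752155457709260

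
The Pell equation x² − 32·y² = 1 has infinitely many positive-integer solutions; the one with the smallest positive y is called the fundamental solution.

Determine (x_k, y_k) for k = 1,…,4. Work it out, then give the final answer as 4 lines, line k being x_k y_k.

17 3
577 102
19601 3465
665857 117708

√32 = [5; 1,1,1,10, …], period ℓ=4 (even) → k=3
k=0  a_k=5  p_k/q_k = 5/1
k=1  a_k=1  p_k/q_k = 6/1
k=2  a_k=1  p_k/q_k = 11/2
k=3  a_k=1  p_k/q_k = 17/3
fundamental: x₁=17, y₁=3  (since 289 − 32·9 = 1)
(17+3√32)^2 = 577 + 102√32
(17+3√32)^3 = 19601 + 3465√32
(17+3√32)^4 = 665857 + 117708√32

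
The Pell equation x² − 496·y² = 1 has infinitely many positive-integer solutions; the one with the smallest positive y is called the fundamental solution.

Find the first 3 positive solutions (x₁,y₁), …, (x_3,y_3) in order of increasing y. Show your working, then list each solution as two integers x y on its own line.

4620799 207480
42703566796801 1917446753040
394649197502177907199 17720272078000750440

√496 → a₀=22, period (3,1,2,4,1,…,1,3,44); ℓ=16 even so k=15
step 0: (22, 1)  from 22·(1,0) + (0,1)
step 1: (67, 3)  from 3·(22,1) + (1,0)
…
step 4: (1069, 48)  from 4·(245,11) + (89,4)
step 5: (1314, 59)  from 1·(1069,48) + (245,11)
step 6: (2383, 107)  from 1·(1314,59) + (1069,48)
step 7: (6080, 273)  from 2·(2383,107) + (1314,59)
step 8: (14543, 653)  from 2·(6080,273) + (2383,107)
…
step 11: (84875, 3811)  from 1·(49709,2232) + (35166,1579)
…
step 14: (1252502, 56239)  from 1·(863293,38763) + (389209,17476)
step 15: (4620799, 207480)  from 3·(1252502,56239) + (863293,38763)
(x₁, y₁) = (4620799, 207480);  4620799² − 496·207480² = 1 ✓
(x_2, y_2) = (4620799·4620799 + 496·207480·207480, 4620799·207480 + 207480·4620799) = (42703566796801, 1917446753040)
(x_3, y_3) = (4620799·42703566796801 + 496·207480·1917446753040, 4620799·1917446753040 + 207480·42703566796801) = (394649197502177907199, 17720272078000750440)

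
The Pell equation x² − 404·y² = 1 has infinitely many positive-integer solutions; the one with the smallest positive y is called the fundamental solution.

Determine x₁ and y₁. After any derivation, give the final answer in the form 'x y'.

201 10

√404 → a₀=20, period (10,40); ℓ=2 even so k=1
step 0: (20, 1)  from 20·(1,0) + (0,1)
step 1: (201, 10)  from 10·(20,1) + (1,0)
(x₁, y₁) = (201, 10);  201² − 404·10² = 1 ✓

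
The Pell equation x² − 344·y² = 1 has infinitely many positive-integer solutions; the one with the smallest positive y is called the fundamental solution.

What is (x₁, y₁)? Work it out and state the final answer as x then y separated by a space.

10405 561

√344 = [18; 1,1,4,1,3,1,4,1,1,36, …], period ℓ=10 (even) → k=9
step 0: (18, 1)  from 18·(1,0) + (0,1)
step 1: (19, 1)  from 1·(18,1) + (1,0)
…
step 7: (4711, 254)  from 4·(983,53) + (779,42)
step 8: (5694, 307)  from 1·(4711,254) + (983,53)
step 9: (10405, 561)  from 1·(5694,307) + (4711,254)
fundamental: x₁=10405, y₁=561  (since 108264025 − 344·314721 = 1)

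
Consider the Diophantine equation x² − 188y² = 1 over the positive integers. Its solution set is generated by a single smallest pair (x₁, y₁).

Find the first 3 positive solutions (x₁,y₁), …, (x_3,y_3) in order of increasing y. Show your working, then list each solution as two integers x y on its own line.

d=188: √d = [13; 1,2,2,6,2,2,1,26] (ℓ=8, even), read p_7/q_7
i=0: a=13 ⇒ p=13, q=1
…
i=2: a=2 ⇒ p=41, q=3
i=3: a=2 ⇒ p=96, q=7
i=4: a=6 ⇒ p=617, q=45
i=5: a=2 ⇒ p=1330, q=97
i=6: a=2 ⇒ p=3277, q=239
i=7: a=1 ⇒ p=4607, q=336
fundamental: x₁=4607, y₁=336  (since 21224449 − 188·112896 = 1)
k=2:  x_2 = 4607·4607+188·336·336 = 42448897,  y_2 = 4607·336+336·4607 = 3095904
k=3:  x_3 = 4607·42448897+188·336·3095904 = 391124132351,  y_3 = 4607·3095904+336·42448897 = 28525659120

4607 336
42448897 3095904
391124132351 28525659120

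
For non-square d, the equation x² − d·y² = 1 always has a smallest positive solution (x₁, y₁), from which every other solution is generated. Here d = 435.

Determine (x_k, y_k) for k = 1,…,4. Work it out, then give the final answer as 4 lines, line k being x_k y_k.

[20; 1,5,1,40] for √435; ℓ=4 ⇒ convergent index 3
k=0  a_k=20  p_k/q_k = 20/1
k=1  a_k=1  p_k/q_k = 21/1
k=2  a_k=5  p_k/q_k = 125/6
k=3  a_k=1  p_k/q_k = 146/7
(x₁, y₁) = (146, 7);  146² − 435·7² = 1 ✓
n=2: (146,7)∘(146,7) = (146·146+435·7·7, 146·7+7·146) = (42631,2044)
n=3: (42631,2044)∘(146,7) = (146·42631+435·7·2044, 146·2044+7·42631) = (12448106,596841)
n=4: (12448106,596841)∘(146,7) = (146·12448106+435·7·596841, 146·596841+7·12448106) = (3634804321,174275528)

146 7
42631 2044
12448106 596841
3634804321 174275528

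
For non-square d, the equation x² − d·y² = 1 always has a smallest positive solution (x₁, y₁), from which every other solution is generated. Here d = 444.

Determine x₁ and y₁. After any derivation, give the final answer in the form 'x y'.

d=444: √d = [21; 14,42] (ℓ=2, even), read p_1/q_1
a_0=21:  p_0=21·1+0=21,  q_0=21·0+1=1
a_1=14:  p_1=14·21+1=295,  q_1=14·1+0=14
(x₁, y₁) = (295, 14);  295² − 444·14² = 1 ✓

295 14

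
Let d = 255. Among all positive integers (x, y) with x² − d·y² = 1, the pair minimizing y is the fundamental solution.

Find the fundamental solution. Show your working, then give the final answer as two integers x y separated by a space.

√255 = [15; 1,30, …], period ℓ=2 (even) → k=1
a_0=15:  p_0=15·1+0=15,  q_0=15·0+1=1
a_1=1:  p_1=1·15+1=16,  q_1=1·1+0=1
→ (16, 1).  Check: 16²=256, 255·1²=255, difference 1.

16 1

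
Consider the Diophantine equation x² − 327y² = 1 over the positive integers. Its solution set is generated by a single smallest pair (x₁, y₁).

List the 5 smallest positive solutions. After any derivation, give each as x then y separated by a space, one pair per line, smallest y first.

217 12
94177 5208
40872601 2260260
17738614657 980947632
7698517888537 425729012028

[18; 12,36] for √327; ℓ=2 ⇒ convergent index 1
i=0: a=18 ⇒ p=18, q=1
i=1: a=12 ⇒ p=217, q=12
fundamental: x₁=217, y₁=12  (since 47089 − 327·144 = 1)
k=2:  x_2 = 217·217+327·12·12 = 94177,  y_2 = 217·12+12·217 = 5208
k=3:  x_3 = 217·94177+327·12·5208 = 40872601,  y_3 = 217·5208+12·94177 = 2260260
k=4:  x_4 = 217·40872601+327·12·2260260 = 17738614657,  y_4 = 217·2260260+12·40872601 = 980947632
k=5:  x_5 = 217·17738614657+327·12·980947632 = 7698517888537,  y_5 = 217·980947632+12·17738614657 = 425729012028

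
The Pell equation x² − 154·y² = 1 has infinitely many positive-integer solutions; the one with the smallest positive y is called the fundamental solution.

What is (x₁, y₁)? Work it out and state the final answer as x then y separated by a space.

√154 → a₀=12, period (2,2,3,1,2,1,3,2,2,24); ℓ=10 even so k=9
i=0: a=12 ⇒ p=12, q=1
i=1: a=2 ⇒ p=25, q=2
i=2: a=2 ⇒ p=62, q=5
…
i=4: a=1 ⇒ p=273, q=22
i=5: a=2 ⇒ p=757, q=61
i=6: a=1 ⇒ p=1030, q=83
…
i=8: a=2 ⇒ p=8724, q=703
i=9: a=2 ⇒ p=21295, q=1716
→ (21295, 1716).  Check: 21295²=453477025, 154·1716²=453477024, difference 1.

21295 1716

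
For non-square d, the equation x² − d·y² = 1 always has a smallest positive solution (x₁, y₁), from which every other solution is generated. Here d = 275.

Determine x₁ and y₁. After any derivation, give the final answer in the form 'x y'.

199 12

d=275: √d = [16; 1,1,2,1,1,32] (ℓ=6, even), read p_5/q_5
k=0  a_k=16  p_k/q_k = 16/1
k=1  a_k=1  p_k/q_k = 17/1
…
k=3  a_k=2  p_k/q_k = 83/5
k=4  a_k=1  p_k/q_k = 116/7
k=5  a_k=1  p_k/q_k = 199/12
fundamental: x₁=199, y₁=12  (since 39601 − 275·144 = 1)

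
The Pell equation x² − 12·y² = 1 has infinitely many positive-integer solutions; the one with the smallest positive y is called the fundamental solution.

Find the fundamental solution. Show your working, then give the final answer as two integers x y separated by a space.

d=12: √d = [3; 2,6] (ℓ=2, even), read p_1/q_1
i=0: a=3 ⇒ p=3, q=1
i=1: a=2 ⇒ p=7, q=2
fundamental: x₁=7, y₁=2  (since 49 − 12·4 = 1)

7 2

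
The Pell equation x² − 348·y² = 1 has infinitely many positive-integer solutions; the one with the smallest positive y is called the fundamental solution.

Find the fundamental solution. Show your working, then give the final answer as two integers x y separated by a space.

1567 84

d=348: √d = [18; 1,1,1,8,1,1,1,36] (ℓ=8, even), read p_7/q_7
a_0=18:  p_0=18·1+0=18,  q_0=18·0+1=1
…
a_2=1:  p_2=1·19+18=37,  q_2=1·1+1=2
…
a_6=1:  p_6=1·541+485=1026,  q_6=1·29+26=55
a_7=1:  p_7=1·1026+541=1567,  q_7=1·55+29=84
(x₁, y₁) = (1567, 84);  1567² − 348·84² = 1 ✓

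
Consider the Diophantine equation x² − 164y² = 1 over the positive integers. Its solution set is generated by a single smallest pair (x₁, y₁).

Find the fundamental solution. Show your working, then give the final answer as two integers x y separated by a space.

[12; 1,4,6,4,1,24] for √164; ℓ=6 ⇒ convergent index 5
k=0  a_k=12  p_k/q_k = 12/1
k=1  a_k=1  p_k/q_k = 13/1
…
k=3  a_k=6  p_k/q_k = 397/31
k=4  a_k=4  p_k/q_k = 1652/129
k=5  a_k=1  p_k/q_k = 2049/160
(x₁, y₁) = (2049, 160);  2049² − 164·160² = 1 ✓

2049 160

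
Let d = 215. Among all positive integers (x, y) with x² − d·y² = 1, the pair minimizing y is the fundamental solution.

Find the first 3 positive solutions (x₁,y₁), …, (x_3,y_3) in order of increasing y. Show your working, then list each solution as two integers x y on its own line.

44 3
3871 264
340604 23229

√215 → a₀=14, period (1,1,1,28); ℓ=4 even so k=3
step 0: (14, 1)  from 14·(1,0) + (0,1)
step 1: (15, 1)  from 1·(14,1) + (1,0)
step 2: (29, 2)  from 1·(15,1) + (14,1)
step 3: (44, 3)  from 1·(29,2) + (15,1)
fundamental: x₁=44, y₁=3  (since 1936 − 215·9 = 1)
k=2:  x_2 = 44·44+215·3·3 = 3871,  y_2 = 44·3+3·44 = 264
k=3:  x_3 = 44·3871+215·3·264 = 340604,  y_3 = 44·264+3·3871 = 23229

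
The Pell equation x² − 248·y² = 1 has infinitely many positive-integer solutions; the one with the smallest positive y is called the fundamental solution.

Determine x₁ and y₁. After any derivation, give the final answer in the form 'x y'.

63 4

[15; 1,2,1,30] for √248; ℓ=4 ⇒ convergent index 3
step 0: (15, 1)  from 15·(1,0) + (0,1)
step 1: (16, 1)  from 1·(15,1) + (1,0)
step 2: (47, 3)  from 2·(16,1) + (15,1)
step 3: (63, 4)  from 1·(47,3) + (16,1)
(x₁, y₁) = (63, 4);  63² − 248·4² = 1 ✓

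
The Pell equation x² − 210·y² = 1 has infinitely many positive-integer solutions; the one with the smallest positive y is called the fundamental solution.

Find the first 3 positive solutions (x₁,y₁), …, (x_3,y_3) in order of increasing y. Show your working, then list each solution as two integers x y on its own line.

29 2
1681 116
97469 6726

√210 → a₀=14, period (2,28); ℓ=2 even so k=1
k=0  a_k=14  p_k/q_k = 14/1
k=1  a_k=2  p_k/q_k = 29/2
fundamental: x₁=29, y₁=2  (since 841 − 210·4 = 1)
(x_2, y_2) = (29·29 + 210·2·2, 29·2 + 2·29) = (1681, 116)
(x_3, y_3) = (29·1681 + 210·2·116, 29·116 + 2·1681) = (97469, 6726)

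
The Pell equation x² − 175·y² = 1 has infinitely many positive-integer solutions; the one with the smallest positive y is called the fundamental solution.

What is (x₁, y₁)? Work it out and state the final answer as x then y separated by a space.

2024 153

√175 = [13; 4,2,1,2,4,26, …], period ℓ=6 (even) → k=5
step 0: (13, 1)  from 13·(1,0) + (0,1)
step 1: (53, 4)  from 4·(13,1) + (1,0)
step 2: (119, 9)  from 2·(53,4) + (13,1)
step 3: (172, 13)  from 1·(119,9) + (53,4)
step 4: (463, 35)  from 2·(172,13) + (119,9)
step 5: (2024, 153)  from 4·(463,35) + (172,13)
→ (2024, 153).  Check: 2024²=4096576, 175·153²=4096575, difference 1.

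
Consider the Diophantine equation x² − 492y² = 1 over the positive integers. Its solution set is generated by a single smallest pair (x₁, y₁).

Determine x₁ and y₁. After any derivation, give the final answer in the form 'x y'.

d=492: √d = [22; 5,1,1,10,1,1,5,44] (ℓ=8, even), read p_7/q_7
i=0: a=22 ⇒ p=22, q=1
…
i=2: a=1 ⇒ p=133, q=6
i=3: a=1 ⇒ p=244, q=11
i=4: a=10 ⇒ p=2573, q=116
…
i=6: a=1 ⇒ p=5390, q=243
i=7: a=5 ⇒ p=29767, q=1342
(x₁, y₁) = (29767, 1342);  29767² − 492·1342² = 1 ✓

29767 1342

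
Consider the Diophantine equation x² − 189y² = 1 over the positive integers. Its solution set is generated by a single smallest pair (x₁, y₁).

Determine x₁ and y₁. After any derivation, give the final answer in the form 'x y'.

55 4

√189 → a₀=13, period (1,2,1,26); ℓ=4 even so k=3
i=0: a=13 ⇒ p=13, q=1
…
i=2: a=2 ⇒ p=41, q=3
i=3: a=1 ⇒ p=55, q=4
(x₁, y₁) = (55, 4);  55² − 189·4² = 1 ✓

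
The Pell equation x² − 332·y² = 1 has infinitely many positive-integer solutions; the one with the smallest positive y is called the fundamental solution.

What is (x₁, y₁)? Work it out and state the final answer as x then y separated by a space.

13447 738

√332 = [18; 4,1,1,8,1,1,4,36, …], period ℓ=8 (even) → k=7
k=0  a_k=18  p_k/q_k = 18/1
…
k=2  a_k=1  p_k/q_k = 91/5
k=3  a_k=1  p_k/q_k = 164/9
k=4  a_k=8  p_k/q_k = 1403/77
…
k=6  a_k=1  p_k/q_k = 2970/163
k=7  a_k=4  p_k/q_k = 13447/738
(x₁, y₁) = (13447, 738);  13447² − 332·738² = 1 ✓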